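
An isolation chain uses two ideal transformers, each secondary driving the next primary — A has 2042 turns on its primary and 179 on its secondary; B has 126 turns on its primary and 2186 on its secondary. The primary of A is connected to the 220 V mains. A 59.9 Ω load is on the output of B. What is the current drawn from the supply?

I_supply ≈ 8.49 A

Secondary of A: V = 220.00 × 179/2042 = 19.285 V.
Secondary of B: V = 19.285 × 2186/126 = 334.58 V.
I_load = 334.58/59.9 = 5.5856 A, so P_out = 334.58 × 5.5856 = 1868.8 W.
All ideal ⇒ P_in = P_out, so I_supply = 1868.8/220 = 8.49 A.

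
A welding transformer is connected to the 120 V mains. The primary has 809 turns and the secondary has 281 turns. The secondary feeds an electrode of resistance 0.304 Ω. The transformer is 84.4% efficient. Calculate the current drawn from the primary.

I_p ≈ 56.4 A

V_s = 120 × 281/809 = 41.681 V.
I_s = V_s/R = 41.681/0.304 = 137.11 A.
P_out = V_s I_s = 41.681 × 137.11 = 5714.8 W.
P_in = P_out/η = 5714.8/0.844 = 6771.1 W.
I_p = P_in/V_p = 6771.1/120 = 56.4 A.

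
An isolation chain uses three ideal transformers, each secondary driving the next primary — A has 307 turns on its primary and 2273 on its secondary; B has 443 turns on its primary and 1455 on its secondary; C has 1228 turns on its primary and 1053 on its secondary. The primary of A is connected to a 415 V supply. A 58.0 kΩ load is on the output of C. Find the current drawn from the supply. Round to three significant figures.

After A: V = 415.00 × 2273/307 = 3072.6 V.
After B: V = 3072.6 × 1455/443 = 10092 V.
After C: V = 10092 × 1053/1228 = 8653.6 V.
I_load = 8653.6/58000 = 0.14920 A, so P_out = 8653.6 × 0.14920 = 1291.1 W.
All ideal ⇒ P_in = P_out, so I_supply = 1291.1/415 = 3.11 A.

I_supply ≈ 3.11 A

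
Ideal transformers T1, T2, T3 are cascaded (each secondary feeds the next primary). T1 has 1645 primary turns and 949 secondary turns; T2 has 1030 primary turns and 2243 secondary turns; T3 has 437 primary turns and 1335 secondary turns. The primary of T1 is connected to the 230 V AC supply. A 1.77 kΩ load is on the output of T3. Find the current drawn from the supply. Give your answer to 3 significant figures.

I_supply ≈ 1.91 A

After T1: V = 230.00 × 949/1645 = 132.69 V.
After T2: V = 132.69 × 2243/1030 = 288.95 V.
After T3: V = 288.95 × 1335/437 = 882.71 V.
I_load = 882.71/1770 = 0.49871 A, so P_out = 882.71 × 0.49871 = 440.22 W.
All ideal ⇒ P_in = P_out, so I_supply = 440.22/230 = 1.91 A.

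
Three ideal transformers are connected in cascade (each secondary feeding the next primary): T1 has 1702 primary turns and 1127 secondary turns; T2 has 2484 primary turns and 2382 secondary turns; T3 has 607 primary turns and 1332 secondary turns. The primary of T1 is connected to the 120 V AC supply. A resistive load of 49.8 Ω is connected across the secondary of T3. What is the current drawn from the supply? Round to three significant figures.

After T1: V = 120.00 × 1127/1702 = 79.459 V.
After T2: V = 79.459 × 2382/2484 = 76.197 V.
After T3: V = 76.197 × 1332/607 = 167.21 V.
I_load = 167.21/49.8 = 3.3575 A, so P_out = 167.21 × 3.3575 = 561.40 W.
All ideal ⇒ P_in = P_out, so I_supply = 561.40/120 = 4.68 A.

I_supply ≈ 4.68 A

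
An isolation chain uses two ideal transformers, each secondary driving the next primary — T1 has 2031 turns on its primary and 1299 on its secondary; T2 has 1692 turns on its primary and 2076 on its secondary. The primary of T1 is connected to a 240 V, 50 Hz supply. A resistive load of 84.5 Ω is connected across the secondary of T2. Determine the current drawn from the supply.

I_supply ≈ 1.75 A

Secondary of T1: V = 240.00 × 1299/2031 = 153.50 V.
Secondary of T2: V = 153.50 × 2076/1692 = 188.34 V.
I_load = 188.34/84.5 = 2.2288 A, so P_out = 188.34 × 2.2288 = 419.78 W.
All ideal ⇒ P_in = P_out, so I_supply = 419.78/240 = 1.75 A.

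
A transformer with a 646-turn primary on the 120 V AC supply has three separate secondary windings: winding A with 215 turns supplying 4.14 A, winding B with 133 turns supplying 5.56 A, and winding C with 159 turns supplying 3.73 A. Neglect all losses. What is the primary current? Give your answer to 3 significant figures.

V_A = 120 × 215/646 = 39.938 V; V_B = 120 × 133/646 = 24.706 V; V_C = 120 × 159/646 = 29.536 V.
P_out = V_A I_A + V_B I_B + V_C I_C = 39.938×4.14 + 24.706×5.56 + 29.536×3.73 = 165.34 + 137.36 + 110.17 = 412.88 W.
Ideal ⇒ P_in = P_out, so I_p = P_out/V_p = 412.88/120 = 3.44 A.

I_p ≈ 3.44 A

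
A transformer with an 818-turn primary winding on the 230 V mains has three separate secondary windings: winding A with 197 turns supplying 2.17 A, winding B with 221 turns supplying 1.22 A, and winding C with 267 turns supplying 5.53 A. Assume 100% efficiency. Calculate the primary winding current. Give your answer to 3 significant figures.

V_A = 230 × 197/818 = 55.391 V; V_B = 230 × 221/818 = 62.139 V; V_C = 230 × 267/818 = 75.073 V.
P_out = V_A I_A + V_B I_B + V_C I_C = 55.391×2.17 + 62.139×1.22 + 75.073×5.53 = 120.20 + 75.810 + 415.16 = 611.16 W.
Ideal ⇒ P_in = P_out, so I_p = P_out/V_p = 611.16/230 = 2.66 A.

I_p ≈ 2.66 A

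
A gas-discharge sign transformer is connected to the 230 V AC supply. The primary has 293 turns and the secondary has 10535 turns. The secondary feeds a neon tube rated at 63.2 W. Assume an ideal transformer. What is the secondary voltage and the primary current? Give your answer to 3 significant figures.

V_s ≈ 8270 V, I_p ≈ 0.275 A

V_s = V_p × N_s/N_p = 230 × 10535/293 = 8269.8 V.
I_s = P/V_s = 63.2/8269.8 = 0.0076423 A.
I_p = I_s × N_s/N_p = 0.0076423 × 10535/293 = 0.275 A.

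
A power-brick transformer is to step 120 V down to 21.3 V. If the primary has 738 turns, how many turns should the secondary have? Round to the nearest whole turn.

N_s/N_p = V_s/V_p, so N_s = 738 × 21.3/120 = 131.0 ≈ 131 turns.

N_s = 131 turns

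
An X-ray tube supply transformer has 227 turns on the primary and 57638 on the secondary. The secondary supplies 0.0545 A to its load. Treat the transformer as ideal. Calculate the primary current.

For an ideal transformer I_p/I_s = N_s/N_p, so I_p = 0.0545 × 57638/227 = 13.8 A.

I_p ≈ 13.8 A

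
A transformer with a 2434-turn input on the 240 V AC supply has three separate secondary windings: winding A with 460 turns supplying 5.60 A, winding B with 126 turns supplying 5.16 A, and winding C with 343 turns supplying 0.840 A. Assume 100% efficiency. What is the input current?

V_A = 240 × 460/2434 = 45.357 V; V_B = 240 × 126/2434 = 12.424 V; V_C = 240 × 343/2434 = 33.821 V.
P_out = V_A I_A + V_B I_B + V_C I_C = 45.357×5.60 + 12.424×5.16 + 33.821×0.840 = 254.00 + 64.108 + 28.410 = 346.52 W.
Ideal ⇒ P_in = P_out, so I_in = P_out/V_in = 346.52/240 = 1.44 A.

I_in ≈ 1.44 A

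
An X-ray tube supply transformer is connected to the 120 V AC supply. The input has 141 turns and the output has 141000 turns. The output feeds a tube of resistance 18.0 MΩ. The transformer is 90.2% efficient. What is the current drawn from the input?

I_in ≈ 7.39 A

V_out = 120 × 141000/141 = 120000 V.
I_out = V_out/R = 120000/(1.80×10^7) = 0.0066667 A.
P_out = V_out I_out = 120000 × 0.0066667 = 800.00 W.
P_in = P_out/η = 800.00/0.902 = 886.92 W.
I_in = P_in/V_in = 886.92/120 = 7.39 A.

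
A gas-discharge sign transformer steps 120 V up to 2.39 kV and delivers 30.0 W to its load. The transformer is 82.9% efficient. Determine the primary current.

P_in = P_out/η = 30.0/0.829 = 36.188 W.
I_p = P_in/V_p = 36.188/120 = 0.302 A.

I_p ≈ 0.302 A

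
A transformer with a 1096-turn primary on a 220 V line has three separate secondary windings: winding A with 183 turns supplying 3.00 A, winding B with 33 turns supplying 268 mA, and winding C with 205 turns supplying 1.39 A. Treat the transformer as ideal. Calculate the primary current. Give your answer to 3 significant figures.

I_p ≈ 0.769 A

V_A = 220 × 183/1096 = 36.734 V; V_B = 220 × 33/1096 = 6.6241 V; V_C = 220 × 205/1096 = 41.150 V.
P_out = V_A I_A + V_B I_B + V_C I_C = 36.734×3.00 + 6.6241×0.268 + 41.150×1.39 = 110.20 + 1.7753 + 57.198 = 169.17 W.
Ideal ⇒ P_in = P_out, so I_p = P_out/V_p = 169.17/220 = 0.769 A.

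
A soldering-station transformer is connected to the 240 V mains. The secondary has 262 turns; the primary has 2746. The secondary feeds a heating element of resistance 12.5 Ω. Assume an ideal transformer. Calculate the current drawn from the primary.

V_s = V_p × N_s/N_p = 240 × 262/2746 = 22.899 V.
I_s = V_s/R = 22.899/12.5 = 1.8319 A.
For an ideal transformer I_p N_p = I_s N_s, so I_p = 1.8319 × 262/2746 = 0.175 A.

I_p ≈ 0.175 A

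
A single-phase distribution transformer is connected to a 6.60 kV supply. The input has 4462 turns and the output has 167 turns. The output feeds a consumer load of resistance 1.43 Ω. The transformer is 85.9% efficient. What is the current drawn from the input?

V_out = 6600 × 167/4462 = 247.02 V.
I_out = V_out/R = 247.02/1.43 = 172.74 A.
P_out = V_out I_out = 247.02 × 172.74 = 42670 W.
P_in = P_out/η = 42670/0.859 = 49674 W.
I_in = P_in/V_in = 49674/6600 = 7.53 A.

I_in ≈ 7.53 A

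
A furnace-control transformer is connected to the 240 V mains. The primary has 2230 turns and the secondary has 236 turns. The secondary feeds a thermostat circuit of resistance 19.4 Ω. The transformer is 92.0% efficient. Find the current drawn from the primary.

V_s = 240 × 236/2230 = 25.399 V.
I_s = V_s/R = 25.399/19.4 = 1.3092 A.
P_out = V_s I_s = 25.399 × 1.3092 = 33.253 W.
P_in = P_out/η = 33.253/0.920 = 36.145 W.
I_p = P_in/V_p = 36.145/240 = 0.151 A.

I_p ≈ 0.151 A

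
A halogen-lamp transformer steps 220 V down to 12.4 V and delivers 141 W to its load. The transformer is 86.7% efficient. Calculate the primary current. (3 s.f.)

P_in = P_out/η = 141/0.867 = 162.63 W.
I_p = P_in/V_p = 162.63/220 = 0.739 A.

I_p ≈ 0.739 A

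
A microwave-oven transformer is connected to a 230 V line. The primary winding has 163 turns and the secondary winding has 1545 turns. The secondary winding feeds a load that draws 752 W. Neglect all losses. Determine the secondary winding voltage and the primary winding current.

V_s ≈ 2180 V, I_p ≈ 3.27 A

V_s = V_p × N_s/N_p = 230 × 1545/163 = 2180.1 V.
I_s = P/V_s = 752/2180.1 = 0.34494 A.
I_p = I_s × N_s/N_p = 0.34494 × 1545/163 = 3.27 A.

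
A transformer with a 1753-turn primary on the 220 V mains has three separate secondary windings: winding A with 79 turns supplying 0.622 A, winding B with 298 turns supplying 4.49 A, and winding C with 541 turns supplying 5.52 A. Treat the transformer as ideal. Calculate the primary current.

I_p ≈ 2.49 A

V_A = 220 × 79/1753 = 9.9144 V; V_B = 220 × 298/1753 = 37.399 V; V_C = 220 × 541/1753 = 67.895 V.
P_out = V_A I_A + V_B I_B + V_C I_C = 9.9144×0.622 + 37.399×4.49 + 67.895×5.52 = 6.1668 + 167.92 + 374.78 = 548.87 W.
Ideal ⇒ P_in = P_out, so I_p = P_out/V_p = 548.87/220 = 2.49 A.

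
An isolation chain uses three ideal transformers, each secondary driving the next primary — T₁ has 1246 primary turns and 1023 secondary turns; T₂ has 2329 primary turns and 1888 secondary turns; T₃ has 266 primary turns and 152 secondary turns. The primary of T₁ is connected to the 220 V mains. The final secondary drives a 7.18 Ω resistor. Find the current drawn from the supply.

I_supply ≈ 4.43 A

After T₁: V = 220.00 × 1023/1246 = 180.63 V.
After T₂: V = 180.63 × 1888/2329 = 146.42 V.
After T₃: V = 146.42 × 152/266 = 83.671 V.
I_load = 83.671/7.18 = 11.653 A, so P_out = 83.671 × 11.653 = 975.05 W.
All ideal ⇒ P_in = P_out, so I_supply = 975.05/220 = 4.43 A.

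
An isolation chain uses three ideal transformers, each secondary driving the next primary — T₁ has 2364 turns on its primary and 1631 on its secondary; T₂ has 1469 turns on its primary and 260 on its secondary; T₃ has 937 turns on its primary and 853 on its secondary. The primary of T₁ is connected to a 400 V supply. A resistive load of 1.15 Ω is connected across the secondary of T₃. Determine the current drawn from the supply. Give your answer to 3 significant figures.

I_supply ≈ 4.30 A

Secondary of T₁: V = 400.00 × 1631/2364 = 275.97 V.
Secondary of T₂: V = 275.97 × 260/1469 = 48.845 V.
Secondary of T₃: V = 48.845 × 853/937 = 44.466 V.
I_load = 44.466/1.15 = 38.666 A, so P_out = 44.466 × 38.666 = 1719.3 W.
All ideal ⇒ P_in = P_out, so I_supply = 1719.3/400 = 4.30 A.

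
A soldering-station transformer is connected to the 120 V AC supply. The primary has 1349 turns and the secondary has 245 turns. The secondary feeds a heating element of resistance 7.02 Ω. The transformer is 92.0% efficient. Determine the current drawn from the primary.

I_p ≈ 0.613 A

V_s = 120 × 245/1349 = 21.794 V.
I_s = V_s/R = 21.794/7.02 = 3.1045 A.
P_out = V_s I_s = 21.794 × 3.1045 = 67.660 W.
P_in = P_out/η = 67.660/0.920 = 73.544 W.
I_p = P_in/V_p = 73.544/120 = 0.613 A.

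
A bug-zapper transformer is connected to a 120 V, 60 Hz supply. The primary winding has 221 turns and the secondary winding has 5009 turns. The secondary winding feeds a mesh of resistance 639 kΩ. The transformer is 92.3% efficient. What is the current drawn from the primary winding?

V_s = 120 × 5009/221 = 2719.8 V.
I_s = V_s/R = 2719.8/639000 = 0.0042564 A.
P_out = V_s I_s = 2719.8 × 0.0042564 = 11.577 W.
P_in = P_out/η = 11.577/0.923 = 12.542 W.
I_p = P_in/V_p = 12.542/120 = 0.105 A.

I_p ≈ 0.105 A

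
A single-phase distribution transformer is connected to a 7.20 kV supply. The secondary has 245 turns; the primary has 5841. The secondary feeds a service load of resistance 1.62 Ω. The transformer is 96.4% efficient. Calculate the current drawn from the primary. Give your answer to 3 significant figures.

V_s = 7200 × 245/5841 = 302.00 V.
I_s = V_s/R = 302.00/1.62 = 186.42 A.
P_out = V_s I_s = 302.00 × 186.42 = 56300 W.
P_in = P_out/η = 56300/0.964 = 58402 W.
I_p = P_in/V_p = 58402/7200 = 8.11 A.

I_p ≈ 8.11 A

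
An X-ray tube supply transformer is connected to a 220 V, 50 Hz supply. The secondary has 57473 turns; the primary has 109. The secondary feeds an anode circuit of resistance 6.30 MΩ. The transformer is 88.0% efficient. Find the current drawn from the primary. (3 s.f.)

I_p ≈ 11.0 A

V_s = 220 × 57473/109 = 116000 V.
I_s = V_s/R = 116000/(6.30×10^6) = 0.018413 A.
P_out = V_s I_s = 116000 × 0.018413 = 2135.9 W.
P_in = P_out/η = 2135.9/0.880 = 2427.2 W.
I_p = P_in/V_p = 2427.2/220 = 11.0 A.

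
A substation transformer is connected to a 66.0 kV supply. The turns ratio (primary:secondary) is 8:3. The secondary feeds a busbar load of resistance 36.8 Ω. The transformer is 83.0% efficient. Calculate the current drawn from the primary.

V_s = 66000 × 3/8 = 24750 V.
I_s = V_s/R = 24750/36.8 = 672.55 A.
P_out = V_s I_s = 24750 × 672.55 = 1.6646×10^7 W.
P_in = P_out/η = 1.6646×10^7/0.830 = 2.0055×10^7 W.
I_p = P_in/V_p = 2.0055×10^7/66000 = 304 A.

I_p ≈ 304 A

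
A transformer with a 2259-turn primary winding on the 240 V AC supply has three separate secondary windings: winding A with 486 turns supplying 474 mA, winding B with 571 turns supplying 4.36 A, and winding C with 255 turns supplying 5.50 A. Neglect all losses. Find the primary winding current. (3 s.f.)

V_A = 240 × 486/2259 = 51.633 V; V_B = 240 × 571/2259 = 60.664 V; V_C = 240 × 255/2259 = 27.092 V.
P_out = V_A I_A + V_B I_B + V_C I_C = 51.633×0.474 + 60.664×4.36 + 27.092×5.50 = 24.474 + 264.50 + 149.00 = 437.97 W.
Ideal ⇒ P_in = P_out, so I_p = P_out/V_p = 437.97/240 = 1.82 A.

I_p ≈ 1.82 A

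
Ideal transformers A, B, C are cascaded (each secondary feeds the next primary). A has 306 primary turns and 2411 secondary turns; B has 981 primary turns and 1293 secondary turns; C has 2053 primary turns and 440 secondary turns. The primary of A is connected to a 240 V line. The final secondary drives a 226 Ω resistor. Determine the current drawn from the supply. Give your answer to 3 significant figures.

After A: V = 240.00 × 2411/306 = 1891.0 V.
After B: V = 1891.0 × 1293/981 = 2492.4 V.
After C: V = 2492.4 × 440/2053 = 534.17 V.
I_load = 534.17/226 = 2.3636 A, so P_out = 534.17 × 2.3636 = 1262.6 W.
All ideal ⇒ P_in = P_out, so I_supply = 1262.6/240 = 5.26 A.

I_supply ≈ 5.26 A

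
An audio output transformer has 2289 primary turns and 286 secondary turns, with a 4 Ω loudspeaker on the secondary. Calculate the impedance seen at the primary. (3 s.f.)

Z_p ≈ 256 Ω

Z_p = (N_p/N_s)² × Z_s = (2289/286)² × 4 = 256 Ω.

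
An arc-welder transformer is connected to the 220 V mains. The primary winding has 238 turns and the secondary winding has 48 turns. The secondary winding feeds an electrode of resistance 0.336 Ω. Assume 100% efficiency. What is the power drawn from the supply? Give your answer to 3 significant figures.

P ≈ 5860 W

V_s = V_p × N_s/N_p = 220 × 48/238 = 44.370 V.
I_s = V_s/R = 44.370/0.336 = 132.05 A.
I_p = I_s × N_s/N_p = 132.05 × 48/238 = 26.633 A.
P = V_p I_p = 220 × 26.633 = 5860 W.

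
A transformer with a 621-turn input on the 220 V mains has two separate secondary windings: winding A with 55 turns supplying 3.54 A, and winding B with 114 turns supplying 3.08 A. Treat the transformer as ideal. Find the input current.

V_A = 220 × 55/621 = 19.485 V; V_B = 220 × 114/621 = 40.386 V.
P_out = V_A I_A + V_B I_B = 19.485×3.54 + 40.386×3.08 = 68.976 + 124.39 = 193.37 W.
Ideal ⇒ P_in = P_out, so I_in = P_out/V_in = 193.37/220 = 0.879 A.

I_in ≈ 0.879 A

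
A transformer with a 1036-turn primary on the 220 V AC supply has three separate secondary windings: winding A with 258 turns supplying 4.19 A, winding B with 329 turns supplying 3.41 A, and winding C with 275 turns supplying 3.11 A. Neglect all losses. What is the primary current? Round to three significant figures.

V_A = 220 × 258/1036 = 54.788 V; V_B = 220 × 329/1036 = 69.865 V; V_C = 220 × 275/1036 = 58.398 V.
P_out = V_A I_A + V_B I_B + V_C I_C = 54.788×4.19 + 69.865×3.41 + 58.398×3.11 = 229.56 + 238.24 + 181.62 = 649.42 W.
Ideal ⇒ P_in = P_out, so I_p = P_out/V_p = 649.42/220 = 2.95 A.

I_p ≈ 2.95 A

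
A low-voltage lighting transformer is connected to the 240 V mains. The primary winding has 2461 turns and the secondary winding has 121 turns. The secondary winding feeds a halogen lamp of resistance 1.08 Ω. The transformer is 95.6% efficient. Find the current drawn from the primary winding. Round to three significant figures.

I_p ≈ 0.562 A

V_s = 240 × 121/2461 = 11.800 V.
I_s = V_s/R = 11.800/1.08 = 10.926 A.
P_out = V_s I_s = 11.800 × 10.926 = 128.93 W.
P_in = P_out/η = 128.93/0.956 = 134.86 W.
I_p = P_in/V_p = 134.86/240 = 0.562 A.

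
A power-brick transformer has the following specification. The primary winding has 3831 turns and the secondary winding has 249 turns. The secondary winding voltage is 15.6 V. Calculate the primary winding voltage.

V_p/V_s = N_p/N_s, so V_p = 15.6 × 3831/249 = 240 V.

V_p ≈ 240 V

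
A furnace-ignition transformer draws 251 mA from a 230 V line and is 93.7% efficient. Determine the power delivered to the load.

P_in = V_p I_p = 230 × 0.251 = 57.730 W.
P_out = η P_in = 0.937 × 57.730 = 54.1 W.

P_out ≈ 54.1 W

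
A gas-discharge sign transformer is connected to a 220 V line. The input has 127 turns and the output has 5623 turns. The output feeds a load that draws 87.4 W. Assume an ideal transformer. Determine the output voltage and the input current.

V_out = V_in × N_out/N_in = 220 × 5623/127 = 9740.6 V.
I_out = P/V_out = 87.4/9740.6 = 0.0089727 A.
I_in = I_out × N_out/N_in = 0.0089727 × 5623/127 = 0.397 A.

V_out ≈ 9740 V, I_in ≈ 0.397 A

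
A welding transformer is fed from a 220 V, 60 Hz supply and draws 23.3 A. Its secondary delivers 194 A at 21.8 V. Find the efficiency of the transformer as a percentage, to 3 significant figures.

η ≈ 82.5%

P_in = 220 × 23.3 = 5126.00 W.
P_out = 21.8 × 194 = 4229.20 W.
η = P_out/P_in = 4229.20/5126.00 = 0.825.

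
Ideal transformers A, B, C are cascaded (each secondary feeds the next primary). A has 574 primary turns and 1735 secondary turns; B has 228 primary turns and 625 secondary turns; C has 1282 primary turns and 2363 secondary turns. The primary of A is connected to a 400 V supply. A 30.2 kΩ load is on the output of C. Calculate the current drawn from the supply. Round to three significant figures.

After A: V = 400.00 × 1735/574 = 1209.1 V.
After B: V = 1209.1 × 625/228 = 3314.3 V.
After C: V = 3314.3 × 2363/1282 = 6109.0 V.
I_load = 6109.0/30200 = 0.20228 A, so P_out = 6109.0 × 0.20228 = 1235.7 W.
All ideal ⇒ P_in = P_out, so I_supply = 1235.7/400 = 3.09 A.

I_supply ≈ 3.09 A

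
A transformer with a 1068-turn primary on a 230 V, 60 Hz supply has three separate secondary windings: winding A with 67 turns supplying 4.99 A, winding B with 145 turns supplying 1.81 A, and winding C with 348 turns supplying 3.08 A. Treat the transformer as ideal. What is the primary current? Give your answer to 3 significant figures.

V_A = 230 × 67/1068 = 14.429 V; V_B = 230 × 145/1068 = 31.227 V; V_C = 230 × 348/1068 = 74.944 V.
P_out = V_A I_A + V_B I_B + V_C I_C = 14.429×4.99 + 31.227×1.81 + 74.944×3.08 = 72.000 + 56.520 + 230.83 = 359.35 W.
Ideal ⇒ P_in = P_out, so I_p = P_out/V_p = 359.35/230 = 1.56 A.

I_p ≈ 1.56 A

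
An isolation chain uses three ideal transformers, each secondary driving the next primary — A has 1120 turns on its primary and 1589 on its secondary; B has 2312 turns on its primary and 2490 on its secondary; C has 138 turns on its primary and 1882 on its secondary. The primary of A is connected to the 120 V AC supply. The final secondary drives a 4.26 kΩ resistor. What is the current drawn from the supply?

I_supply ≈ 12.2 A

After A: V = 120.00 × 1589/1120 = 170.25 V.
After B: V = 170.25 × 2490/2312 = 183.36 V.
After C: V = 183.36 × 1882/138 = 2500.6 V.
I_load = 2500.6/4260 = 0.58699 A, so P_out = 2500.6 × 0.58699 = 1467.8 W.
All ideal ⇒ P_in = P_out, so I_supply = 1467.8/120 = 12.2 A.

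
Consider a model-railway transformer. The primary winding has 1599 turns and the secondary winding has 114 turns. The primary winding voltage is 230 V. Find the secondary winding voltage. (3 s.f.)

V_s/V_p = N_s/N_p, so V_s = 230 × 114/1599 = 16.4 V.

V_s ≈ 16.4 V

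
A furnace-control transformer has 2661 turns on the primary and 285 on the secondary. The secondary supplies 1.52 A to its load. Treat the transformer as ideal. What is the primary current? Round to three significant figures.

For an ideal transformer I_p/I_s = N_s/N_p, so I_p = 1.52 × 285/2661 = 0.163 A.

I_p ≈ 0.163 A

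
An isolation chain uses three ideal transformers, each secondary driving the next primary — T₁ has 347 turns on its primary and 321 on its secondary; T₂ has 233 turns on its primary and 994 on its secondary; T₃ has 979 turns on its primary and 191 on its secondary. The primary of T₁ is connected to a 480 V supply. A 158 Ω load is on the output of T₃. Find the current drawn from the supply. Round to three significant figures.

After T₁: V = 480.00 × 321/347 = 444.03 V.
After T₂: V = 444.03 × 994/233 = 1894.3 V.
After T₃: V = 1894.3 × 191/979 = 369.57 V.
I_load = 369.57/158 = 2.3391 A, so P_out = 369.57 × 2.3391 = 864.45 W.
All ideal ⇒ P_in = P_out, so I_supply = 864.45/480 = 1.80 A.

I_supply ≈ 1.80 A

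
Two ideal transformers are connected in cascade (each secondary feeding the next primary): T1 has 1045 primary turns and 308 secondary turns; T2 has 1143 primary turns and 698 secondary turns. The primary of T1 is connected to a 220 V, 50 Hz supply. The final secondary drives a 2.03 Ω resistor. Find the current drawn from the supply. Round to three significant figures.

Secondary of T1: V = 220.00 × 308/1045 = 64.842 V.
Secondary of T2: V = 64.842 × 698/1143 = 39.597 V.
I_load = 39.597/2.03 = 19.506 A, so P_out = 39.597 × 19.506 = 772.39 W.
All ideal ⇒ P_in = P_out, so I_supply = 772.39/220 = 3.51 A.

I_supply ≈ 3.51 A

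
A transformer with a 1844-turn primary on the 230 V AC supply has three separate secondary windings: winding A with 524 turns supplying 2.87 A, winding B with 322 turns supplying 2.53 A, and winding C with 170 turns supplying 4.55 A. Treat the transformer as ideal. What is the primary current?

V_A = 230 × 524/1844 = 65.358 V; V_B = 230 × 322/1844 = 40.163 V; V_C = 230 × 170/1844 = 21.204 V.
P_out = V_A I_A + V_B I_B + V_C I_C = 65.358×2.87 + 40.163×2.53 + 21.204×4.55 = 187.58 + 101.61 + 96.478 = 385.67 W.
Ideal ⇒ P_in = P_out, so I_p = P_out/V_p = 385.67/230 = 1.68 A.

I_p ≈ 1.68 A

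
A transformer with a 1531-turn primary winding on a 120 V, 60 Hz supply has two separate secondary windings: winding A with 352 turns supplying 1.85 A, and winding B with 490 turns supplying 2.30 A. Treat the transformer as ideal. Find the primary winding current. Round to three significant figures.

I_p ≈ 1.16 A

V_A = 120 × 352/1531 = 27.590 V; V_B = 120 × 490/1531 = 38.406 V.
P_out = V_A I_A + V_B I_B = 27.590×1.85 + 38.406×2.30 = 51.041 + 88.334 = 139.38 W.
Ideal ⇒ P_in = P_out, so I_p = P_out/V_p = 139.38/120 = 1.16 A.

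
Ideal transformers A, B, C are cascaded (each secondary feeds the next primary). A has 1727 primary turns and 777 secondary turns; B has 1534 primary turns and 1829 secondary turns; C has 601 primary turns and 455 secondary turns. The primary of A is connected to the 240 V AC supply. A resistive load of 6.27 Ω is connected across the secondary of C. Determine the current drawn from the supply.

Secondary of A: V = 240.00 × 777/1727 = 107.98 V.
Secondary of B: V = 107.98 × 1829/1534 = 128.74 V.
Secondary of C: V = 128.74 × 455/601 = 97.469 V.
I_load = 97.469/6.27 = 15.545 A, so P_out = 97.469 × 15.545 = 1515.2 W.
All ideal ⇒ P_in = P_out, so I_supply = 1515.2/240 = 6.31 A.

I_supply ≈ 6.31 A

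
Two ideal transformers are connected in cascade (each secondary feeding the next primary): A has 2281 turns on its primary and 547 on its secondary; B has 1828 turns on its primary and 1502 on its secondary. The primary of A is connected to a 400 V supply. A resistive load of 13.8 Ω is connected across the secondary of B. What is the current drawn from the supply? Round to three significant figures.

I_supply ≈ 1.13 A

After A: V = 400.00 × 547/2281 = 95.923 V.
After B: V = 95.923 × 1502/1828 = 78.816 V.
I_load = 78.816/13.8 = 5.7113 A, so P_out = 78.816 × 5.7113 = 450.15 W.
All ideal ⇒ P_in = P_out, so I_supply = 450.15/400 = 1.13 A.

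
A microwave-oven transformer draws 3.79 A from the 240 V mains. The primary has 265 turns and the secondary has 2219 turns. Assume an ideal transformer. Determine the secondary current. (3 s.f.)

I_s/I_p = N_p/N_s, so I_s = 3.79 × 265/2219 = 0.453 A.

I_s ≈ 0.453 A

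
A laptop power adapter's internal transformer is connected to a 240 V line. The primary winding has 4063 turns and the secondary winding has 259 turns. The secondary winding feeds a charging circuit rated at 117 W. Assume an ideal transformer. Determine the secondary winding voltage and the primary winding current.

V_s ≈ 15.3 V, I_p ≈ 0.487 A

V_s = V_p × N_s/N_p = 240 × 259/4063 = 15.299 V.
I_s = P/V_s = 117/15.299 = 7.6475 A.
I_p = I_s × N_s/N_p = 7.6475 × 259/4063 = 0.487 A.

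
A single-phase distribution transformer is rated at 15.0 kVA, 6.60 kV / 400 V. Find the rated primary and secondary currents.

I_p ≈ 2.27 A, I_s ≈ 37.5 A

I_p = S/V_p = 15000/6600 = 2.27 A.
I_s = S/V_s = 15000/400 = 37.5 A.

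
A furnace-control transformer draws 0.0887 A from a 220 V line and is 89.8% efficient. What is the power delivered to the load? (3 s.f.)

P_in = V_in I_in = 220 × 0.0887 = 19.514 W.
P_out = η P_in = 0.898 × 19.514 = 17.5 W.

P_out ≈ 17.5 W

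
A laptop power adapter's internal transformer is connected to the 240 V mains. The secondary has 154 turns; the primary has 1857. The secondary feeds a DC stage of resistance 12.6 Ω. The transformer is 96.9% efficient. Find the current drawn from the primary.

I_p ≈ 0.135 A

V_s = 240 × 154/1857 = 19.903 V.
I_s = V_s/R = 19.903/12.6 = 1.5796 A.
P_out = V_s I_s = 19.903 × 1.5796 = 31.439 W.
P_in = P_out/η = 31.439/0.969 = 32.445 W.
I_p = P_in/V_p = 32.445/240 = 0.135 A.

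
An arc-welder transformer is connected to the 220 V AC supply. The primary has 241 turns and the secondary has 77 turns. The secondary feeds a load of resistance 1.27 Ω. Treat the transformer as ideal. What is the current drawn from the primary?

V_s = V_p × N_s/N_p = 220 × 77/241 = 70.290 V.
I_s = V_s/R = 70.290/1.27 = 55.347 A.
For an ideal transformer I_p N_p = I_s N_s, so I_p = 55.347 × 77/241 = 17.7 A.

I_p ≈ 17.7 A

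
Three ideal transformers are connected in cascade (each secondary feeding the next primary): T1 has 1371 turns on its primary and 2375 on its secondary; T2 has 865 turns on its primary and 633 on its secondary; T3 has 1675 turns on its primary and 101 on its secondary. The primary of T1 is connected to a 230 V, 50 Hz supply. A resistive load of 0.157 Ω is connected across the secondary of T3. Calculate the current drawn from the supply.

I_supply ≈ 8.56 A

After T1: V = 230.00 × 2375/1371 = 398.43 V.
After T2: V = 398.43 × 633/865 = 291.57 V.
After T3: V = 291.57 × 101/1675 = 17.581 V.
I_load = 17.581/0.157 = 111.98 A, so P_out = 17.581 × 111.98 = 1968.8 W.
All ideal ⇒ P_in = P_out, so I_supply = 1968.8/230 = 8.56 A.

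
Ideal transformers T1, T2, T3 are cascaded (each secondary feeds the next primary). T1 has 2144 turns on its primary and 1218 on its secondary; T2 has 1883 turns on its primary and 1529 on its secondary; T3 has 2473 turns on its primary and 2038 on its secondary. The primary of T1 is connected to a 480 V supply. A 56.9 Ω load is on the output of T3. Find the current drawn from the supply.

I_supply ≈ 1.22 A

Secondary of T1: V = 480.00 × 1218/2144 = 272.69 V.
Secondary of T2: V = 272.69 × 1529/1883 = 221.42 V.
Secondary of T3: V = 221.42 × 2038/2473 = 182.47 V.
I_load = 182.47/56.9 = 3.2069 A, so P_out = 182.47 × 3.2069 = 585.18 W.
All ideal ⇒ P_in = P_out, so I_supply = 585.18/480 = 1.22 A.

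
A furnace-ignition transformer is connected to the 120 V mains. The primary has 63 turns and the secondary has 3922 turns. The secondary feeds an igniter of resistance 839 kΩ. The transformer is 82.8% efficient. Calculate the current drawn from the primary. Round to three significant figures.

V_s = 120 × 3922/63 = 7470.5 V.
I_s = V_s/R = 7470.5/839000 = 0.0089040 A.
P_out = V_s I_s = 7470.5 × 0.0089040 = 66.517 W.
P_in = P_out/η = 66.517/0.828 = 80.335 W.
I_p = P_in/V_p = 80.335/120 = 0.669 A.

I_p ≈ 0.669 A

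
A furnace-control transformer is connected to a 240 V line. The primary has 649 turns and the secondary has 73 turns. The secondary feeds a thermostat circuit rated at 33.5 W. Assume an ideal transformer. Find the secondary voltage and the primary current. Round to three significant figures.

V_s = V_p × N_s/N_p = 240 × 73/649 = 26.995 V.
I_s = P/V_s = 33.5/26.995 = 1.2410 A.
I_p = I_s × N_s/N_p = 1.2410 × 73/649 = 0.140 A.

V_s ≈ 27.0 V, I_p ≈ 0.140 A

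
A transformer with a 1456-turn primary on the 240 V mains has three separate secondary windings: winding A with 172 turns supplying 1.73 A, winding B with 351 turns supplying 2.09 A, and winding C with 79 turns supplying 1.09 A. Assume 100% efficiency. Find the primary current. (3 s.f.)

V_A = 240 × 172/1456 = 28.352 V; V_B = 240 × 351/1456 = 57.857 V; V_C = 240 × 79/1456 = 13.022 V.
P_out = V_A I_A + V_B I_B + V_C I_C = 28.352×1.73 + 57.857×2.09 + 13.022×1.09 = 49.048 + 120.92 + 14.194 = 184.16 W.
Ideal ⇒ P_in = P_out, so I_p = P_out/V_p = 184.16/240 = 0.767 A.

I_p ≈ 0.767 A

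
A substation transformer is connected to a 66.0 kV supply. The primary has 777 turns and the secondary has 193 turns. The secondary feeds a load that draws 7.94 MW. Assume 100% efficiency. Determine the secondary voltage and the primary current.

V_s ≈ 16400 V, I_p ≈ 120 A

V_s = V_p × N_s/N_p = 66000 × 193/777 = 16394 V.
I_s = P/V_s = 7.94×10^6/16394 = 484.33 A.
I_p = I_s × N_s/N_p = 484.33 × 193/777 = 120 A.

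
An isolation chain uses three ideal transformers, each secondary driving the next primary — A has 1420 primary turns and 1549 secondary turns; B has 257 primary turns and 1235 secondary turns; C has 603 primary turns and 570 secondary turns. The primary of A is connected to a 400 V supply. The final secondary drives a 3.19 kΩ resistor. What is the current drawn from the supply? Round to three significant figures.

Secondary of A: V = 400.00 × 1549/1420 = 436.34 V.
Secondary of B: V = 436.34 × 1235/257 = 2096.8 V.
Secondary of C: V = 2096.8 × 570/603 = 1982.0 V.
I_load = 1982.0/3190 = 0.62133 A, so P_out = 1982.0 × 0.62133 = 1231.5 W.
All ideal ⇒ P_in = P_out, so I_supply = 1231.5/400 = 3.08 A.

I_supply ≈ 3.08 A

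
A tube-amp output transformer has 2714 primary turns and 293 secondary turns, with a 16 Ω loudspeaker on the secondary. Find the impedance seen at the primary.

Z_p ≈ 1370 Ω

Z_p = (N_p/N_s)² × Z_s = (2714/293)² × 16 = 1370 Ω.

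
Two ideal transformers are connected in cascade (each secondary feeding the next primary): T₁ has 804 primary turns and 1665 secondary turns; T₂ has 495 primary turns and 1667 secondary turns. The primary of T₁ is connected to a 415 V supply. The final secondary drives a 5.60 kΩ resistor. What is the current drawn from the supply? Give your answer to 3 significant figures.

After T₁: V = 415.00 × 1665/804 = 859.42 V.
After T₂: V = 859.42 × 1667/495 = 2894.3 V.
I_load = 2894.3/5600 = 0.51683 A, so P_out = 2894.3 × 0.51683 = 1495.8 W.
All ideal ⇒ P_in = P_out, so I_supply = 1495.8/415 = 3.60 A.

I_supply ≈ 3.60 A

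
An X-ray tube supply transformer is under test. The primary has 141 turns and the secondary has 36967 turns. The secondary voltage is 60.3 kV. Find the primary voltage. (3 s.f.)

V_p ≈ 230 V

V_p/V_s = N_p/N_s, so V_p = 60300 × 141/36967 = 230 V.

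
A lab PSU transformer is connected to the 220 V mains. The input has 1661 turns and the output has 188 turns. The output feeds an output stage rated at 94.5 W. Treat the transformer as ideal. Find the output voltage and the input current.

V_out = V_in × N_out/N_in = 220 × 188/1661 = 24.901 V.
I_out = P/V_out = 94.5/24.901 = 3.7951 A.
I_in = I_out × N_out/N_in = 3.7951 × 188/1661 = 0.430 A.

V_out ≈ 24.9 V, I_in ≈ 0.430 A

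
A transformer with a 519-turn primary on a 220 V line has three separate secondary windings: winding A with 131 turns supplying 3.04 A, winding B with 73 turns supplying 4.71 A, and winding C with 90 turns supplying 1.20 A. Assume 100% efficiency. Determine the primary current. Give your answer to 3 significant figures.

V_A = 220 × 131/519 = 55.530 V; V_B = 220 × 73/519 = 30.944 V; V_C = 220 × 90/519 = 38.150 V.
P_out = V_A I_A + V_B I_B + V_C I_C = 55.530×3.04 + 30.944×4.71 + 38.150×1.20 = 168.81 + 145.75 + 45.780 = 360.34 W.
Ideal ⇒ P_in = P_out, so I_p = P_out/V_p = 360.34/220 = 1.64 A.

I_p ≈ 1.64 A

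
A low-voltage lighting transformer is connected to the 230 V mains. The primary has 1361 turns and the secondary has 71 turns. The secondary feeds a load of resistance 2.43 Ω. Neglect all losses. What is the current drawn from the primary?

I_p ≈ 0.258 A

V_s = V_p × N_s/N_p = 230 × 71/1361 = 11.999 V.
I_s = V_s/R = 11.999/2.43 = 4.9377 A.
For an ideal transformer I_p N_p = I_s N_s, so I_p = 4.9377 × 71/1361 = 0.258 A.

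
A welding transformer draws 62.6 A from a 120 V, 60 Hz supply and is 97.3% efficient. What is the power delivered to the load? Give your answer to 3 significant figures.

P_out ≈ 7310 W

P_in = V_in I_in = 120 × 62.6 = 7512.0 W.
P_out = η P_in = 0.973 × 7512.0 = 7310 W.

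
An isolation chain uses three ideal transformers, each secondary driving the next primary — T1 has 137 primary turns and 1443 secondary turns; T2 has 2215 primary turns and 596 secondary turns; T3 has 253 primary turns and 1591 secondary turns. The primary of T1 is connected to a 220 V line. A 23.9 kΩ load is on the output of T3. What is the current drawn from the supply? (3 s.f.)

Secondary of T1: V = 220.00 × 1443/137 = 2317.2 V.
Secondary of T2: V = 2317.2 × 596/2215 = 623.51 V.
Secondary of T3: V = 623.51 × 1591/253 = 3920.9 V.
I_load = 3920.9/23900 = 0.16406 A, so P_out = 3920.9 × 0.16406 = 643.26 W.
All ideal ⇒ P_in = P_out, so I_supply = 643.26/220 = 2.92 A.

I_supply ≈ 2.92 A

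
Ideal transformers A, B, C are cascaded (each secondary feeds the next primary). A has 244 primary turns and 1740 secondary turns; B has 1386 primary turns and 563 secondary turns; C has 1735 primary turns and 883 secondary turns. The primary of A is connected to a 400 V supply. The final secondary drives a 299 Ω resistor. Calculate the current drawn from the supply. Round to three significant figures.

I_supply ≈ 2.91 A

Secondary of A: V = 400.00 × 1740/244 = 2852.5 V.
Secondary of B: V = 2852.5 × 563/1386 = 1158.7 V.
Secondary of C: V = 1158.7 × 883/1735 = 589.69 V.
I_load = 589.69/299 = 1.9722 A, so P_out = 589.69 × 1.9722 = 1163.0 W.
All ideal ⇒ P_in = P_out, so I_supply = 1163.0/400 = 2.91 A.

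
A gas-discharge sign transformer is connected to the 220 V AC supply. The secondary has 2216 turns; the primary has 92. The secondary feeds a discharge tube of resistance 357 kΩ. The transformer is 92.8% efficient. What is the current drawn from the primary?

V_s = 220 × 2216/92 = 5299.1 V.
I_s = V_s/R = 5299.1/357000 = 0.014844 A.
P_out = V_s I_s = 5299.1 × 0.014844 = 78.658 W.
P_in = P_out/η = 78.658/0.928 = 84.760 W.
I_p = P_in/V_p = 84.760/220 = 0.385 A.

I_p ≈ 0.385 A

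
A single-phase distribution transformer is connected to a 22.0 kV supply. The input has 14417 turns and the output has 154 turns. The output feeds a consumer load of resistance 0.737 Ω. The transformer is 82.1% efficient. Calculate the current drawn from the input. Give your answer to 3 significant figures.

V_out = 22000 × 154/14417 = 235.00 V.
I_out = V_out/R = 235.00/0.737 = 318.86 A.
P_out = V_out I_out = 235.00 × 318.86 = 74932 W.
P_in = P_out/η = 74932/0.821 = 91270 W.
I_in = P_in/V_in = 91270/22000 = 4.15 A.

I_in ≈ 4.15 A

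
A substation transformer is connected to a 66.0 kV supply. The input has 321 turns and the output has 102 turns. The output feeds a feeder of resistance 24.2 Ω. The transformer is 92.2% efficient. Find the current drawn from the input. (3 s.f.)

I_in ≈ 299 A

V_out = 66000 × 102/321 = 20972 V.
I_out = V_out/R = 20972/24.2 = 866.61 A.
P_out = V_out I_out = 20972 × 866.61 = 1.8175×10^7 W.
P_in = P_out/η = 1.8175×10^7/0.922 = 1.9712×10^7 W.
I_in = P_in/V_in = 1.9712×10^7/66000 = 299 A.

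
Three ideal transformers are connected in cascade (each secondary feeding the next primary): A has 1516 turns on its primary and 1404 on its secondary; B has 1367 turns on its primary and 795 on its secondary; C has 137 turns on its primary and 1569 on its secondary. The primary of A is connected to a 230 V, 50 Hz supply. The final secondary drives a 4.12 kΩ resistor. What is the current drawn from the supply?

I_supply ≈ 2.12 A

After A: V = 230.00 × 1404/1516 = 213.01 V.
After B: V = 213.01 × 795/1367 = 123.88 V.
After C: V = 123.88 × 1569/137 = 1418.7 V.
I_load = 1418.7/4120 = 0.34435 A, so P_out = 1418.7 × 0.34435 = 488.54 W.
All ideal ⇒ P_in = P_out, so I_supply = 488.54/230 = 2.12 A.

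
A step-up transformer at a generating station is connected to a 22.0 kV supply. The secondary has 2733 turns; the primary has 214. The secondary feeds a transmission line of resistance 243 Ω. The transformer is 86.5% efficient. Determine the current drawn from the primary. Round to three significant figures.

V_s = 22000 × 2733/214 = 280960 V.
I_s = V_s/R = 280960/243 = 1156.2 A.
P_out = V_s I_s = 280960 × 1156.2 = 3.2486×10^8 W.
P_in = P_out/η = 3.2486×10^8/0.865 = 3.7556×10^8 W.
I_p = P_in/V_p = 3.7556×10^8/22000 = 17100 A.

I_p ≈ 17100 A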